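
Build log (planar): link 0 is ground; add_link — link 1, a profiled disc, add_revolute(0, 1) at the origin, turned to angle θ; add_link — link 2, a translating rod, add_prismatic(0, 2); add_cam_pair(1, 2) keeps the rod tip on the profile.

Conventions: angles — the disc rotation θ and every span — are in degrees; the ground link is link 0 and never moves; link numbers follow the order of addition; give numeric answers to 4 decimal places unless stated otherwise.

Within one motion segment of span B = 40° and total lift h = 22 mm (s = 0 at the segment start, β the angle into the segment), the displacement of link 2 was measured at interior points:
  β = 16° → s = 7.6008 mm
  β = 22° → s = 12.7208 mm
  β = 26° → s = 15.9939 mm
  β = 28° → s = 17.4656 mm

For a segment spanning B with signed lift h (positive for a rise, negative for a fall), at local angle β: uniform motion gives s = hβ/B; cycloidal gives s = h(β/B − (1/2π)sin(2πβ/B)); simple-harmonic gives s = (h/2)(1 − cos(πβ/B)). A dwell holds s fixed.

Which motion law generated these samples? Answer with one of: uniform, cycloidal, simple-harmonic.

candidates at β/B = r: uniform s = h·r (linear in β); cycloidal s = h·(r − sin(2πr)/(2π)); simple-harmonic s = (h/2)(1 − cos(πr))
β=16°: printed 7.6008 | uniform 8.8000, cycloidal 6.7419, simple-harmonic 7.6008
β=22°: printed 12.7208 | uniform 12.1000, cycloidal 13.1820, simple-harmonic 12.7208
β=26°: printed 15.9939 | uniform 14.3000, cycloidal 17.1327, simple-harmonic 15.9939
β=28°: printed 17.4656 | uniform 15.4000, cycloidal 18.7300, simple-harmonic 17.4656
only one law matches every sample → simple-harmonic

simple-harmonic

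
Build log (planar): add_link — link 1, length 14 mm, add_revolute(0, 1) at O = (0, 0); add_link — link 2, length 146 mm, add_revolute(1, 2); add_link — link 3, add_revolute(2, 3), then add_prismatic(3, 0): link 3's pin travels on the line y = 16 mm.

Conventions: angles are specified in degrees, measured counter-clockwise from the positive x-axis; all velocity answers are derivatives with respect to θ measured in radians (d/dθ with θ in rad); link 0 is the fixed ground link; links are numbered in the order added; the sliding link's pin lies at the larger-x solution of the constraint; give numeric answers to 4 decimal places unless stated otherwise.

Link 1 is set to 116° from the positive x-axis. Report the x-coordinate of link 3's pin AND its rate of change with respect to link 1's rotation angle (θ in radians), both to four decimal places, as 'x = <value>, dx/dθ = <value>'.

geometry: r = 14 mm, L = 146 mm, e = 16 mm
crank pin P = (r cos θ, r sin θ) = (-6.137196, 12.583117)
h = r sin θ − e = 12.583117 − 16 = -3.416883
x = r cos θ + √(L² − h²) = -6.137196 + 145.960011 = 139.822815
dx/dθ = −r sin θ − h·r cos θ/√(L² − h²) (θ in radians; h = -3.416883) = -12.726787

x = 139.8228, dx/dθ = -12.7268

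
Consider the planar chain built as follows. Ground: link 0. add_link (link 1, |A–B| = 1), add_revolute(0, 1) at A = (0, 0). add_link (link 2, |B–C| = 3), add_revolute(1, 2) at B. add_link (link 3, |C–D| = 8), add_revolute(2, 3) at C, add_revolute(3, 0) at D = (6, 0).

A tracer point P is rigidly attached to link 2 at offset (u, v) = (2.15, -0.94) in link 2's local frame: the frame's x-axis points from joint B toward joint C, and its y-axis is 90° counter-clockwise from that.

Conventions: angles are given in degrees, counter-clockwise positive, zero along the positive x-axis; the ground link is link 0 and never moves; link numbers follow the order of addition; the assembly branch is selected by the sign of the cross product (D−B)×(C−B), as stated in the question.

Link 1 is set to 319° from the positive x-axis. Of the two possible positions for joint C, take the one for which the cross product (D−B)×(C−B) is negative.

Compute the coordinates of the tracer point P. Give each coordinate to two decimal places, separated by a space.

A=(0,0), D=(6.00,0)
B = A + 1.00·(cos319°, sin319°) = (0.7547, -0.6561)
|BD| = 5.2862
circle(B,3.00) ∩ circle(D,8.00): a=-2.5592, h=1.5654
  candidates: C₊=(-1.9790,0.5797) cross=8.275; C₋=(-1.5904,-2.5270) cross=-8.275
  branch - wants cross < 0 → take C=(-1.5904,-2.5270) (cross=-8.275)
ex = (C−B)/|BC| = (-0.7817,-0.6236); ey = (0.6236,-0.7817)
P = B + 2.15·ex + -0.94·ey = (-1.5122,-1.2621)

-1.51 -1.26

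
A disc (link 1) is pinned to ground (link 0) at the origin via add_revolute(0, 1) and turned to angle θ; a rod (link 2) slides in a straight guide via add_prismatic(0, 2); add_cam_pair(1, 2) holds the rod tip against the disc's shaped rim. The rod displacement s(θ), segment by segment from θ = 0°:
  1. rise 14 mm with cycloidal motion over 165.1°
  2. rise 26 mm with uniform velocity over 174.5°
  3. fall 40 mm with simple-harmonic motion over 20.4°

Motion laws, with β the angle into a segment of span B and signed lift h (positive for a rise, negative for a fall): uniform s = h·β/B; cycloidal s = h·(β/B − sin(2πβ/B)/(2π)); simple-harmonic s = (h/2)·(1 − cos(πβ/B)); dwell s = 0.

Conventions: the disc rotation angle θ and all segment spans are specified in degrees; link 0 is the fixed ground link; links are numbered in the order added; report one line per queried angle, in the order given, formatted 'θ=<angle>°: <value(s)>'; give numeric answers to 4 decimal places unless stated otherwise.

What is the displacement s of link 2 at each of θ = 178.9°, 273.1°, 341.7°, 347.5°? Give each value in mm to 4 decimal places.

segment 1 (0° to 165.1°, cycloidal, h = 14) is passed completely: s = 0.0000 + (14) = 14.0000
θ = 178.9° falls in segment 2 (165.1° to 339.6°, uniform, h = 26): β = 178.9 − 165.1 = 13.8°, B = 174.5°; Δs = 26·13.8/174.5 = 2.0562; s = 14.0000 + 2.0562 = 16.0562
θ = 273.1° falls in segment 2 (165.1° to 339.6°, uniform, h = 26): β = 273.1 − 165.1 = 108°, B = 174.5°; Δs = 26·108/174.5 = 16.0917; s = 14.0000 + 16.0917 = 30.0917
segment 2 (165.1° to 339.6°, uniform, h = 26) is passed completely: s = 14.0000 + (26) = 40.0000
θ = 341.7° falls in segment 3 (339.6° to 360°, simple-harmonic, h = -40): β = 341.7 − 339.6 = 2.1°, B = 20.4°; Δs = -40/2·(1 − cos(π·0.1029)) = -1.0368; s = 40.0000 − 1.0368 = 38.9632
θ = 347.5° falls in segment 3 (339.6° to 360°, simple-harmonic, h = -40): β = 347.5 − 339.6 = 7.9°, B = 20.4°; Δs = -40/2·(1 − cos(π·0.3873)) = -13.0632; s = 40.0000 − 13.0632 = 26.9368

θ=178.9°: 16.0562
θ=273.1°: 30.0917
θ=341.7°: 38.9632
θ=347.5°: 26.9368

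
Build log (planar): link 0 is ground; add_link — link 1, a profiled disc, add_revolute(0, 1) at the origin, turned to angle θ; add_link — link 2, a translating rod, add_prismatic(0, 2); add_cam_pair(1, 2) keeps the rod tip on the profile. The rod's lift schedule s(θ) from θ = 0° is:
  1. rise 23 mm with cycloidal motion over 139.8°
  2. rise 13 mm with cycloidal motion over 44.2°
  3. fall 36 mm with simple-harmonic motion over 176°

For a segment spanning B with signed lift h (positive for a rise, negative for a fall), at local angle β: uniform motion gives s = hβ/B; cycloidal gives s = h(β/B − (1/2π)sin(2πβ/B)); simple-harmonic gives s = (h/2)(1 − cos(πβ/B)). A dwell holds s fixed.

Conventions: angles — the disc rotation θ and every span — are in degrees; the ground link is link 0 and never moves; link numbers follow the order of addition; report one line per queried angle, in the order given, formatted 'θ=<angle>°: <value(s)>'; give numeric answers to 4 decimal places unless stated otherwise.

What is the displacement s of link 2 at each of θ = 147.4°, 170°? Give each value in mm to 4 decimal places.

seg 1 [0°–139.8°] cycloidal, h=23: full span → s += 23 → s = 23.0000
seg 2 [139.8°–184°] cycloidal, h=13: θ=147.4° here. β=7.6, B=44.2. 13·(0.1719 − sin(2π·0.1719)/(2π)) = 0.4102 → s = 23.4102
seg 2 [139.8°–184°] cycloidal, h=13: θ=170° here. β=30.2, B=44.2. 13·(0.6833 − sin(2π·0.6833)/(2π)) = 10.7721 → s = 33.7721

θ=147.4°: 23.4102
θ=170°: 33.7721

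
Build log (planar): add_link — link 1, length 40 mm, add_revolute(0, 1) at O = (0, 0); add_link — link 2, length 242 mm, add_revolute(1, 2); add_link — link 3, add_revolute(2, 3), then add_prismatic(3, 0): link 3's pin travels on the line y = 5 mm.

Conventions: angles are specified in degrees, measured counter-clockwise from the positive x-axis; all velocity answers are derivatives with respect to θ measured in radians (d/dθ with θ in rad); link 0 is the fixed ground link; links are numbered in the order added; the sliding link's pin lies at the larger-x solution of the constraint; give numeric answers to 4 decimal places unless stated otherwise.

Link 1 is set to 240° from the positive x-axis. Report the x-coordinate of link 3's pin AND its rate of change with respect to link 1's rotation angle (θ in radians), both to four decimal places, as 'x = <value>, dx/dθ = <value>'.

geometry: r = 40 mm, L = 242 mm, e = 5 mm
crank pin P = (r cos θ, r sin θ) = (-20.000000, -34.641016)
h = r sin θ − e = -34.641016 − 5 = -39.641016
x = r cos θ + √(L² − h²) = -20.000000 + 238.731208 = 218.731208
dx/dθ = −r sin θ − h·r cos θ/√(L² − h²) (θ in radians; h = -39.641016) = 31.320041

x = 218.7312, dx/dθ = 31.3200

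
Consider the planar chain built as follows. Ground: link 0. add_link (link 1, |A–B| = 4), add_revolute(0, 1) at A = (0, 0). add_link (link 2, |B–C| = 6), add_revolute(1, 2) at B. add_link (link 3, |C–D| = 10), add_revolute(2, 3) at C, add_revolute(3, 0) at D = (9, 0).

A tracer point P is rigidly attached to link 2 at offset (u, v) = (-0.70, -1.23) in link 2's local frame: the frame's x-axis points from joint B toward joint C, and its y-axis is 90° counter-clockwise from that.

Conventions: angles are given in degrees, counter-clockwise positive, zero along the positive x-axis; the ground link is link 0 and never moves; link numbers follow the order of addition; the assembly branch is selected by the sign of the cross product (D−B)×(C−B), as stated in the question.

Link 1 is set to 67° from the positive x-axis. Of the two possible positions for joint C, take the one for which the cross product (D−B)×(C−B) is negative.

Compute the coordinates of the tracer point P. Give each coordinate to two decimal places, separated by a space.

A=(0,0), D=(9.00,0)
B = A + 4.00·(cos67°, sin67°) = (1.5629, 3.6820)
|BD| = 8.2986
circle(B,6.00) ∩ circle(D,10.00): a=0.2933, h=5.9928
  candidates: C₊=(4.4847,8.9226) cross=49.732; C₋=(-0.8332,-1.8188) cross=-49.732
  branch - wants cross < 0 → take C=(-0.8332,-1.8188) (cross=-49.732)
ex = (C−B)/|BC| = (-0.3994,-0.9168); ey = (0.9168,-0.3994)
P = B + -0.70·ex + -1.23·ey = (0.7148,4.8150)

0.71 4.81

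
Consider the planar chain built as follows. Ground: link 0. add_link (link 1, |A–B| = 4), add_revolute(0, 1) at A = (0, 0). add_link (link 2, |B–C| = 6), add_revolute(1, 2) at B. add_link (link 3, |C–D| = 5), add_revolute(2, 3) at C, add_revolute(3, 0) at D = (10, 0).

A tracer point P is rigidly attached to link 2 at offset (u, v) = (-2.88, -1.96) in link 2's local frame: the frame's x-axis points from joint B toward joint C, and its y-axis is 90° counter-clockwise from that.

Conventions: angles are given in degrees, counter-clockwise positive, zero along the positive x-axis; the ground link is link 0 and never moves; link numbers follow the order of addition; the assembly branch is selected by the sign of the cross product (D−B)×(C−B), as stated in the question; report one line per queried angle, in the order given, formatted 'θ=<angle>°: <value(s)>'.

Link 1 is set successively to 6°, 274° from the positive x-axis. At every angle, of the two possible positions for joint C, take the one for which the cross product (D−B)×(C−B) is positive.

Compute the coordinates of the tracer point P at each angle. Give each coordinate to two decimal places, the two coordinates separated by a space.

A=(0,0), D=(10.00,0)
θ=6°: B = A + 4.00·(cos6°, sin6°) = (3.9781, 0.4181)
θ=6°: |BD| = 6.0364
θ=6°: circle(B,6.00) ∩ circle(D,5.00): a=3.9293, h=4.5343
θ=6°:   candidates: C₊=(8.2121,4.6694) cross=27.371; C₋=(7.5839,-4.3775) cross=-27.371
θ=6°:   branch + wants cross > 0 → take C=(8.2121,4.6694) (cross=27.371)
θ=6°: ex = (C−B)/|BC| = (0.7057,0.7085); ey = (-0.7085,0.7057)
θ=6°: P = B + -2.88·ex + -1.96·ey = (3.3345,-3.0056)
θ=274°: B = A + 4.00·(cos274°, sin274°) = (0.2790, -3.9903)
θ=274°: |BD| = 10.5081
θ=274°: circle(B,6.00) ∩ circle(D,5.00): a=5.7774, h=1.6190
θ=274°:   candidates: C₊=(5.0089,-0.2986) cross=17.013; C₋=(6.2385,-3.2941) cross=-17.013
θ=274°:   branch + wants cross > 0 → take C=(5.0089,-0.2986) (cross=17.013)
θ=274°: ex = (C−B)/|BC| = (0.7883,0.6153); ey = (-0.6153,0.7883)
θ=274°: P = B + -2.88·ex + -1.96·ey = (-0.7854,-7.3073)

θ=6°: 3.33 -3.01
θ=274°: -0.79 -7.31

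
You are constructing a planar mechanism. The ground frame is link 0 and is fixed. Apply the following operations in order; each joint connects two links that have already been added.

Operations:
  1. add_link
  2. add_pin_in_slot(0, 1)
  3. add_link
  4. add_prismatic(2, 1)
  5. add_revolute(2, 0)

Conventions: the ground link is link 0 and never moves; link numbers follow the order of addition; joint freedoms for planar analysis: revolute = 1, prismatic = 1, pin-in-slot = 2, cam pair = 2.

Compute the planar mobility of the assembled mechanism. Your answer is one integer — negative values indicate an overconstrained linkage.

L=1 J1=0 J2=0
add link → L=2 J1=0 J2=0
PS@0,1 dof=2 J2 → L=2 J1=0 J2=1
add link → L=3 J1=0 J2=1
P@2,1 dof=1 J1 → L=3 J1=1 J2=1
R@2,0 dof=1 J1 → L=3 J1=2 J2=1
M=3(L−1)−2J1−J2=3·2−2·2−1=1

M = 1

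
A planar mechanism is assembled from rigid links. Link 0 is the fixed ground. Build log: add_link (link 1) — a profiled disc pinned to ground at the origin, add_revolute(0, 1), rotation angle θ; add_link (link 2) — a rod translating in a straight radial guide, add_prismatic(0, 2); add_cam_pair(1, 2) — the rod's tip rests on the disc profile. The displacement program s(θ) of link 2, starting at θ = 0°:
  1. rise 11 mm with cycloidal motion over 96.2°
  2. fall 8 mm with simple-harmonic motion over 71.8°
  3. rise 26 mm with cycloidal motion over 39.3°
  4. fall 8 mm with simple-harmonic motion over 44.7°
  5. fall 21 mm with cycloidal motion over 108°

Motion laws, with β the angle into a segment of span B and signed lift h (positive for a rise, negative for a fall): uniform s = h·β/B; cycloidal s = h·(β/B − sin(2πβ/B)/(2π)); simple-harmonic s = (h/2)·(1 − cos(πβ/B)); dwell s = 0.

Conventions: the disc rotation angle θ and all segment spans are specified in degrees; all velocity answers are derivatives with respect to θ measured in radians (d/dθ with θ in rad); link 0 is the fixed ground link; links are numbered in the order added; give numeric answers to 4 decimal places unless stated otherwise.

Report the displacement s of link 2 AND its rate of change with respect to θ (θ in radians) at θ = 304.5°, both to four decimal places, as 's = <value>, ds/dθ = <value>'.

seg 1 [0°–96.2°] cycloidal, h=11: full span → s += 11 → s = 11.0000
seg 2 [96.2°–168°] simple-harmonic, h=-8: full span → s += -8 → s = 3.0000
seg 3 [168°–207.3°] cycloidal, h=26: full span → s += 26 → s = 29.0000
seg 4 [207.3°–252°] simple-harmonic, h=-8: full span → s += -8 → s = 21.0000
seg 5 [252°–360°] cycloidal, h=-21: θ=304.5° here. β=52.5, B=108. -21·(0.4861 − sin(2π·0.4861)/(2π)) = -9.9170 → s = 11.0830
velocity in seg [252°–360°] (cycloidal), θ in radians: β = 52.5° = 0.9163 rad, B = 108° = 1.8850 rad; ds/dθ = (h/B)(1 − cos(2πβ/B)) = ((-21)/1.8850)(1 − cos(2π·0.4861)) = -22.239298 mm/rad

s = 11.0830, ds/dθ = -22.2393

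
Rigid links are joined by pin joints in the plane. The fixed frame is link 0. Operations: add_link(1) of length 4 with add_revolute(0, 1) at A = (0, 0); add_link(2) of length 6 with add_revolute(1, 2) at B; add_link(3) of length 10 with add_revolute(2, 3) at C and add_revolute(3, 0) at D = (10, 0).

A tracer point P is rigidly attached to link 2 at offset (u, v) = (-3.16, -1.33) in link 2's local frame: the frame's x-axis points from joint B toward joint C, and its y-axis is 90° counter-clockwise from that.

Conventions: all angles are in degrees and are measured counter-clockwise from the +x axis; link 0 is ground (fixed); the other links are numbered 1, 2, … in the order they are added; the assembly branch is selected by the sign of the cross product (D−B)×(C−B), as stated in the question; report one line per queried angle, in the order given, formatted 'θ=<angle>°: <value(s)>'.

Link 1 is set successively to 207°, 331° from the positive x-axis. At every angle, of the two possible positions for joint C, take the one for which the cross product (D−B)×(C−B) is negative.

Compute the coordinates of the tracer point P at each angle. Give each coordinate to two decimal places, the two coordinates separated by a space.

A=(0,0), D=(10.00,0)
θ=207°: B = A + 4.00·(cos207°, sin207°) = (-3.5640, -1.8160)
θ=207°: |BD| = 13.6850
θ=207°: circle(B,6.00) ∩ circle(D,10.00): a=4.5042, h=3.9639
θ=207°:   candidates: C₊=(0.3744,2.7105) cross=54.246; C₋=(1.4263,-5.1471) cross=-54.246
θ=207°:   branch - wants cross < 0 → take C=(1.4263,-5.1471) (cross=-54.246)
θ=207°: ex = (C−B)/|BC| = (0.8317,-0.5552); ey = (0.5552,0.8317)
θ=207°: P = B + -3.16·ex + -1.33·ey = (-6.9307,-1.1678)
θ=331°: B = A + 4.00·(cos331°, sin331°) = (3.4985, -1.9392)
θ=331°: |BD| = 6.7846
θ=331°: circle(B,6.00) ∩ circle(D,10.00): a=-1.3243, h=5.8520
θ=331°:   candidates: C₊=(0.5567,3.2901) cross=39.704; C₋=(3.9021,-7.9256) cross=-39.704
θ=331°:   branch - wants cross < 0 → take C=(3.9021,-7.9256) (cross=-39.704)
θ=331°: ex = (C−B)/|BC| = (0.0673,-0.9977); ey = (0.9977,0.0673)
θ=331°: P = B + -3.16·ex + -1.33·ey = (1.9589,1.1241)

θ=207°: -6.93 -1.17
θ=331°: 1.96 1.12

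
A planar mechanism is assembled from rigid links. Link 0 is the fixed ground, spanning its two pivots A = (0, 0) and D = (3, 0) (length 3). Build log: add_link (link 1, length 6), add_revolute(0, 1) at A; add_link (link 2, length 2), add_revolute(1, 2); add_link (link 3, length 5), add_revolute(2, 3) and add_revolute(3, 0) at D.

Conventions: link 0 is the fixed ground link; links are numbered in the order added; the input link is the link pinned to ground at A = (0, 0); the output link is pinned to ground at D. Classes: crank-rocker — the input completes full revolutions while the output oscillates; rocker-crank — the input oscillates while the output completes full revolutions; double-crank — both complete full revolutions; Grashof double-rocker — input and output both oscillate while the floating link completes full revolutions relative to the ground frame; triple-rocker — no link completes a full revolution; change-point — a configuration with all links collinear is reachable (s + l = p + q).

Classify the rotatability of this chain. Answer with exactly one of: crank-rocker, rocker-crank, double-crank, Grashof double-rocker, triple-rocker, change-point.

lengths: ground=3, input=6, coupler=2, output=5
sorted: s=2 (shortest), l=6 (longest), p+q=8
s + l = 8 vs p + q = 8
s + l = p + q → change-point (collinear configuration reachable)

change-point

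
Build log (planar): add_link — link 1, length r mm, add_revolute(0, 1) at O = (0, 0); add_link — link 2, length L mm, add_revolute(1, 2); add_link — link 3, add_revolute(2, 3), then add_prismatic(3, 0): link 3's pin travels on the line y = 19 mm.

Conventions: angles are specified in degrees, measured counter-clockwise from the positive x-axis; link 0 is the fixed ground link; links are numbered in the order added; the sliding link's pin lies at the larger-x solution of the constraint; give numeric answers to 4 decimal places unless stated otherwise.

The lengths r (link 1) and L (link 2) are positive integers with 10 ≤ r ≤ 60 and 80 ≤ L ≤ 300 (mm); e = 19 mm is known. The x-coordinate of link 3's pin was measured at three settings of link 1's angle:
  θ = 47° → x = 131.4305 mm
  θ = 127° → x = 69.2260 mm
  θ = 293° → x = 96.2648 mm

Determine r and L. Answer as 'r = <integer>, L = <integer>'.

constraint per measurement: (x − r cos θ)² + (r sin θ − e)² = L²
subtracting the θ₁ and θ₂ equations cancels the r² and L² terms:
r = (x₁² − x₂²) / (2[(x₁cos θ₁ + e sin θ₁) − (x₂cos θ₂ + e sin θ₂)]) = 47.9999 → r = 48
L² = (x₁ − r cos θ₁)² + (r sin θ₁ − e)² = 9999.9902 → L = 100.0000 → L = 100
check at θ₃=293°: x = 96.2648 (printed 96.2648) ✓

r = 48, L = 100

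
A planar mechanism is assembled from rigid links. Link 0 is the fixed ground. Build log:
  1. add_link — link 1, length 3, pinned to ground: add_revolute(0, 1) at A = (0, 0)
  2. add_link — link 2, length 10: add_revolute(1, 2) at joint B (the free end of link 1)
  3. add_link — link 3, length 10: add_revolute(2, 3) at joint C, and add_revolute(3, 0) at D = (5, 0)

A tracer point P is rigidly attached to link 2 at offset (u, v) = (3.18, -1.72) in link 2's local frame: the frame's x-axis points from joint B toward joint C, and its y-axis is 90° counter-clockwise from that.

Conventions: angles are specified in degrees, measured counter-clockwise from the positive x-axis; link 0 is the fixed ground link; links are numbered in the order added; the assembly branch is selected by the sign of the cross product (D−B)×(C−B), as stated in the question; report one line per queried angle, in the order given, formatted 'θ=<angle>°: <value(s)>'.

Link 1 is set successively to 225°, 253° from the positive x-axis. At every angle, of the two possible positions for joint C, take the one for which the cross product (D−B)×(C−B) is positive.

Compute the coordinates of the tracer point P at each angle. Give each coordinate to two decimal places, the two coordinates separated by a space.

A=(0,0), D=(5.00,0)
θ=225°: B = A + 3.00·(cos225°, sin225°) = (-2.1213, -2.1213)
θ=225°: |BD| = 7.4306
θ=225°: circle(B,10.00) ∩ circle(D,10.00): a=3.7153, h=9.2842
θ=225°:   candidates: C₊=(-1.2112,7.8372) cross=68.987; C₋=(4.0899,-9.9585) cross=-68.987
θ=225°:   branch + wants cross > 0 → take C=(-1.2112,7.8372) (cross=68.987)
θ=225°: ex = (C−B)/|BC| = (0.0910,0.9958); ey = (-0.9958,0.0910)
θ=225°: P = B + 3.18·ex + -1.72·ey = (-0.1190,0.8889)
θ=253°: B = A + 3.00·(cos253°, sin253°) = (-0.8771, -2.8689)
θ=253°: |BD| = 6.5400
θ=253°: circle(B,10.00) ∩ circle(D,10.00): a=3.2700, h=9.4502
θ=253°:   candidates: C₊=(-2.0841,7.0580) cross=61.804; C₋=(6.2070,-9.9269) cross=-61.804
θ=253°:   branch + wants cross > 0 → take C=(-2.0841,7.0580) (cross=61.804)
θ=253°: ex = (C−B)/|BC| = (-0.1207,0.9927); ey = (-0.9927,-0.1207)
θ=253°: P = B + 3.18·ex + -1.72·ey = (0.4465,0.4954)

θ=225°: -0.12 0.89
θ=253°: 0.45 0.50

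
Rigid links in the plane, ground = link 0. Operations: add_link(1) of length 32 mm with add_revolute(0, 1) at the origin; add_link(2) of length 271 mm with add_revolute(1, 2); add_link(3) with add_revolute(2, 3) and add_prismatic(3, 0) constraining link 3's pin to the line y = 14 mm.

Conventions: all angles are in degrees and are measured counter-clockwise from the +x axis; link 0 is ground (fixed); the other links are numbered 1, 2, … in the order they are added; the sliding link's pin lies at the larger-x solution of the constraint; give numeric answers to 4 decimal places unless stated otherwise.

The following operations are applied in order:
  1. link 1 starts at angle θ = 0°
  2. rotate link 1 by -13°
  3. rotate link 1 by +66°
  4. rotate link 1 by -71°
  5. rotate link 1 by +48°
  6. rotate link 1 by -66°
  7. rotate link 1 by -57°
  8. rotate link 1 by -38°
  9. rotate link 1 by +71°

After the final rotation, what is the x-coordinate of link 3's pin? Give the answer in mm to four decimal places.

geometry: r = 32 mm, L = 271 mm, e = 14 mm; θ starts at 0°
rotate link 1 by -13°: θ ← 0° -13° = -13°
rotate link 1 by +66°: θ ← -13° +66° = 53°
rotate link 1 by -71°: θ ← 53° -71° = -18°
rotate link 1 by +48°: θ ← -18° +48° = 30°
rotate link 1 by -66°: θ ← 30° -66° = -36°
rotate link 1 by -57°: θ ← -36° -57° = -93°
rotate link 1 by -38°: θ ← -93° -38° = -131°
rotate link 1 by +71°: θ ← -131° +71° = -60°
crank pin P = (r cos θ, r sin θ) = (16.000000, -27.712813)
h = r sin θ − e = -27.712813 − 14 = -41.712813
x = r cos θ + √(L² − h²) = 16.000000 + 267.770501 = 283.770501

283.7705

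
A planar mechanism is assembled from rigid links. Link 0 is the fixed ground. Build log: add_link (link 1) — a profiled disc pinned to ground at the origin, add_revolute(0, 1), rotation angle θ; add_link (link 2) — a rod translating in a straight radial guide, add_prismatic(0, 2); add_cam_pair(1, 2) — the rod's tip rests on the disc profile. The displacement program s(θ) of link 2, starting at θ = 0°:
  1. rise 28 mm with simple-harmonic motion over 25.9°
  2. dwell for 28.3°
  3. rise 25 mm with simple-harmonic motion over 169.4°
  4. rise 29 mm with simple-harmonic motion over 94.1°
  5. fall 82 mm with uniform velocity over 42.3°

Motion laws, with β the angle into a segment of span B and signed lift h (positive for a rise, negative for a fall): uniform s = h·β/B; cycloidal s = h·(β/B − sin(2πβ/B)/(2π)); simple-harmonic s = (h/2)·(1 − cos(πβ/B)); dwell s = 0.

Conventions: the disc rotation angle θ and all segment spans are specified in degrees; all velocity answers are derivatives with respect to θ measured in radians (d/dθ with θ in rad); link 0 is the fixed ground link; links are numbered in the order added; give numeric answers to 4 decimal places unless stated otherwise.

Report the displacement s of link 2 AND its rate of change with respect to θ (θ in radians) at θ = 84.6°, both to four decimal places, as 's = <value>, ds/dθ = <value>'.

seg 1 [0°–25.9°] simple-harmonic, h=28: full span → s += 28 → s = 28.0000
seg 2 [25.9°–54.2°] dwell: s stays 28.0000
seg 3 [54.2°–223.6°] simple-harmonic, h=25: θ=84.6° here. β=30.4, B=169.4. 25/2·(1 − cos(π·0.1795)) = 1.9345 → s = 29.9345
velocity in seg [54.2°–223.6°] (simple-harmonic), θ in radians: β = 30.4° = 0.5306 rad, B = 169.4° = 2.9566 rad; ds/dθ = (πh/(2B)) sin(πβ/B) = (π·25/(2·2.9566)) sin(π·0.1795) = 7.097800 mm/rad

s = 29.9345, ds/dθ = 7.0978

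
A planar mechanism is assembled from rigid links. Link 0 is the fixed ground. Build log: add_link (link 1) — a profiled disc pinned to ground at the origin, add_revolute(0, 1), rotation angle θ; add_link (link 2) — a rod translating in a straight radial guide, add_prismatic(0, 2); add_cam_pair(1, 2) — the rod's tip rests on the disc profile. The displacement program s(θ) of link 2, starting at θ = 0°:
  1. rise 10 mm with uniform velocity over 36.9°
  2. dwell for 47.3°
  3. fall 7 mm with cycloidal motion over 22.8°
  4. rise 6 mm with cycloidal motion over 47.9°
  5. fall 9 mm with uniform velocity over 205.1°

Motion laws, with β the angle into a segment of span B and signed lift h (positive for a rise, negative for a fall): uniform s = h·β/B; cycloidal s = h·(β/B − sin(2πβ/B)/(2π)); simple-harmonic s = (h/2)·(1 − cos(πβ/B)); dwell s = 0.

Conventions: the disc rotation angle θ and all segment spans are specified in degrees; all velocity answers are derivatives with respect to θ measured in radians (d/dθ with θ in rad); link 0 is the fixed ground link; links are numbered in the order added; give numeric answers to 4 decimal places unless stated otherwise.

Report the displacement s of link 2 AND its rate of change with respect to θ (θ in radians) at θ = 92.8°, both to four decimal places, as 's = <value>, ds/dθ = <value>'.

seg 1 [0°–36.9°] uniform, h=10: full span → s += 10 → s = 10.0000
seg 2 [36.9°–84.2°] dwell: s stays 10.0000
seg 3 [84.2°–107°] cycloidal, h=-7: θ=92.8° here. β=8.6, B=22.8. -7·(0.3772 − sin(2π·0.3772)/(2π)) = -1.8635 → s = 8.1365
velocity in seg [84.2°–107°] (cycloidal), θ in radians: β = 8.6° = 0.1501 rad, B = 22.8° = 0.3979 rad; ds/dθ = (h/B)(1 − cos(2πβ/B)) = ((-7)/0.3979)(1 − cos(2π·0.3772)) = -30.199594 mm/rad

s = 8.1365, ds/dθ = -30.1996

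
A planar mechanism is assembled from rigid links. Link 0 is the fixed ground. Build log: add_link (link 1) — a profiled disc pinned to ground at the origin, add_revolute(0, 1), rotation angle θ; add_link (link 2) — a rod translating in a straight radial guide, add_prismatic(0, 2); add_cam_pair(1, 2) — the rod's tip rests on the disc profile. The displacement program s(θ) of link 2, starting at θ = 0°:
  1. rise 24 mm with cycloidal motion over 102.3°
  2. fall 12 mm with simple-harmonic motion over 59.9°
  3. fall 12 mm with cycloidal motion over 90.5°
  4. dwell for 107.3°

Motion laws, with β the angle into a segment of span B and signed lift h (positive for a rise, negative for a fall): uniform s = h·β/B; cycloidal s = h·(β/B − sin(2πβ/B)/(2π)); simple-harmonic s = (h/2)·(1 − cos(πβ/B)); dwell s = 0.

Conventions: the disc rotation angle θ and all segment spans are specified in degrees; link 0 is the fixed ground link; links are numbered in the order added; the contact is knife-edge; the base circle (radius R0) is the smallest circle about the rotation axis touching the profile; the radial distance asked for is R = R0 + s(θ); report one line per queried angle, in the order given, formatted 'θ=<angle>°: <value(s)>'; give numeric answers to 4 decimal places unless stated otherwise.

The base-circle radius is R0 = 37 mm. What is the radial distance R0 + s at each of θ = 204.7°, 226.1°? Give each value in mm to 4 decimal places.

seg 1 [0°–102.3°] cycloidal, h=24: full span → s += 24 → s = 24.0000
seg 2 [102.3°–162.2°] simple-harmonic, h=-12: full span → s += -12 → s = 12.0000
seg 3 [162.2°–252.7°] cycloidal, h=-12: θ=204.7° here. β=42.5, B=90.5. -12·(0.4696 − sin(2π·0.4696)/(2π)) = -5.2729 → s = 6.7271
seg 3 [162.2°–252.7°] cycloidal, h=-12: θ=226.1° here. β=63.9, B=90.5. -12·(0.7061 − sin(2π·0.7061)/(2π)) = -10.3105 → s = 1.6895
θ=204.7°: R = R0 + s = 37 + 6.7271 = 43.7271
θ=226.1°: R = R0 + s = 37 + 1.6895 = 38.6895

θ=204.7°: 43.7271
θ=226.1°: 38.6895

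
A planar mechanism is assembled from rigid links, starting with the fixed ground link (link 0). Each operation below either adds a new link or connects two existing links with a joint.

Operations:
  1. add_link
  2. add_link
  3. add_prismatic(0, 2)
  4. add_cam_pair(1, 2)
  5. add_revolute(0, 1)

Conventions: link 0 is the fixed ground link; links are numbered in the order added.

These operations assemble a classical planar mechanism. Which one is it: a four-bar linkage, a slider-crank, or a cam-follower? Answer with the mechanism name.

links: 3 (incl. ground); joints: 1 revolute, 1 prismatic, 1 higher (cam) pair, forming one closed loop
3 links, revolute + prismatic + higher pair in one loop → cam-follower

cam-follower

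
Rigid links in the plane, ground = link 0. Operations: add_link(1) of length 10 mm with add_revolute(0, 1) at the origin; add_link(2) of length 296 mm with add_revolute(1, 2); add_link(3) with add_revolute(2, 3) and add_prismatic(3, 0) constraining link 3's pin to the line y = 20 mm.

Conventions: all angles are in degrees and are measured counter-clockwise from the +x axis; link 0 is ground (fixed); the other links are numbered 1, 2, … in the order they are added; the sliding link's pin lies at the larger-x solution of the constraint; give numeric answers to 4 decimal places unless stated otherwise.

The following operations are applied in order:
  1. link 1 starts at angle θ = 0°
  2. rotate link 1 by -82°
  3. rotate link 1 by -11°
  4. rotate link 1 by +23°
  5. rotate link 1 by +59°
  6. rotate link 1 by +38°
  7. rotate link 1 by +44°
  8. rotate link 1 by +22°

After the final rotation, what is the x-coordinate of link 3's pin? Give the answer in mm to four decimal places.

geometry: r = 10 mm, L = 296 mm, e = 20 mm; θ starts at 0°
rotate link 1 by -82°: θ ← 0° -82° = -82°
rotate link 1 by -11°: θ ← -82° -11° = -93°
rotate link 1 by +23°: θ ← -93° +23° = -70°
rotate link 1 by +59°: θ ← -70° +59° = -11°
rotate link 1 by +38°: θ ← -11° +38° = 27°
rotate link 1 by +44°: θ ← 27° +44° = 71°
rotate link 1 by +22°: θ ← 71° +22° = 93°
crank pin P = (r cos θ, r sin θ) = (-0.523360, 9.986295)
h = r sin θ − e = 9.986295 − 20 = -10.013705
x = r cos θ + √(L² − h²) = -0.523360 + 295.830569 = 295.307210

295.3072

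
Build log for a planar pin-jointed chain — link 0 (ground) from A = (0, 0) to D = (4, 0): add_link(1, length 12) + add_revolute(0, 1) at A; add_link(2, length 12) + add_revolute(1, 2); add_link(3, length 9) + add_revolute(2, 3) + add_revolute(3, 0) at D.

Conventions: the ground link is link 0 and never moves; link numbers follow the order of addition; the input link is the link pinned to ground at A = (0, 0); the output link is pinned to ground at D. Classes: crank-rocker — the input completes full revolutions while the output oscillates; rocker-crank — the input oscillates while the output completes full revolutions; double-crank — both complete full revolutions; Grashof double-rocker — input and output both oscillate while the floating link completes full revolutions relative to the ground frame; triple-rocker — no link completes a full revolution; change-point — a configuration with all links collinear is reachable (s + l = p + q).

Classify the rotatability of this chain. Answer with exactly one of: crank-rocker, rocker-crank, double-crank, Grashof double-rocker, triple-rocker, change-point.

lengths: ground=4, input=12, coupler=12, output=9
sorted: s=4 (shortest), l=12 (longest), p+q=21
s + l = 16 vs p + q = 21
s + l < p + q (Grashof) with shortest = ground link → double-crank

double-crank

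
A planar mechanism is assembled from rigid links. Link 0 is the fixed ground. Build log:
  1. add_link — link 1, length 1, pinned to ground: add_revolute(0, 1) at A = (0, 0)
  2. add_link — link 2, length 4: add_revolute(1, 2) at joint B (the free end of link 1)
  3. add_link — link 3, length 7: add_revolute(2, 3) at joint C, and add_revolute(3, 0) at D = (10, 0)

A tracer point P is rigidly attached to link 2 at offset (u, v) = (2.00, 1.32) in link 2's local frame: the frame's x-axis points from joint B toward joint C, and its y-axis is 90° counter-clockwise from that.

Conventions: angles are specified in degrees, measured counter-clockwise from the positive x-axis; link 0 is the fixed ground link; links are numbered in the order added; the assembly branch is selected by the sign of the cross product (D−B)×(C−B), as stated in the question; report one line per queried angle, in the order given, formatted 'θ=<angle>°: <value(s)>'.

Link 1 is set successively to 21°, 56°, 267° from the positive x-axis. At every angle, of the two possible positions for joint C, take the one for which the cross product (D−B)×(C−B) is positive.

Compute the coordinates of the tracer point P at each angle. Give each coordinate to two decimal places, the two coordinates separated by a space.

A=(0,0), D=(10.00,0)
θ=21°: B = A + 1.00·(cos21°, sin21°) = (0.9336, 0.3584)
θ=21°: |BD| = 9.0735
θ=21°: circle(B,4.00) ∩ circle(D,7.00): a=2.7183, h=2.9345
θ=21°:   candidates: C₊=(3.7656,3.1832) cross=26.626; C₋=(3.5338,-2.6812) cross=-26.626
θ=21°:   branch + wants cross > 0 → take C=(3.7656,3.1832) (cross=26.626)
θ=21°: ex = (C−B)/|BC| = (0.7080,0.7062); ey = (-0.7062,0.7080)
θ=21°: P = B + 2.00·ex + 1.32·ey = (1.4174,2.7053)
θ=56°: B = A + 1.00·(cos56°, sin56°) = (0.5592, 0.8290)
θ=56°: |BD| = 9.4771
θ=56°: circle(B,4.00) ∩ circle(D,7.00): a=2.9975, h=2.6485
θ=56°:   candidates: C₊=(3.7769,3.2052) cross=25.101; C₋=(3.3136,-2.0716) cross=-25.101
θ=56°:   branch + wants cross > 0 → take C=(3.7769,3.2052) (cross=25.101)
θ=56°: ex = (C−B)/|BC| = (0.8044,0.5940); ey = (-0.5940,0.8044)
θ=56°: P = B + 2.00·ex + 1.32·ey = (1.3839,3.0790)
θ=267°: B = A + 1.00·(cos267°, sin267°) = (-0.0523, -0.9986)
θ=267°: |BD| = 10.1018
θ=267°: circle(B,4.00) ∩ circle(D,7.00): a=3.4175, h=2.0786
θ=267°:   candidates: C₊=(3.1430,1.4076) cross=20.997; C₋=(3.5539,-2.7292) cross=-20.997
θ=267°:   branch + wants cross > 0 → take C=(3.1430,1.4076) (cross=20.997)
θ=267°: ex = (C−B)/|BC| = (0.7988,0.6016); ey = (-0.6016,0.7988)
θ=267°: P = B + 2.00·ex + 1.32·ey = (0.7513,1.2589)

θ=21°: 1.42 2.71
θ=56°: 1.38 3.08
θ=267°: 0.75 1.26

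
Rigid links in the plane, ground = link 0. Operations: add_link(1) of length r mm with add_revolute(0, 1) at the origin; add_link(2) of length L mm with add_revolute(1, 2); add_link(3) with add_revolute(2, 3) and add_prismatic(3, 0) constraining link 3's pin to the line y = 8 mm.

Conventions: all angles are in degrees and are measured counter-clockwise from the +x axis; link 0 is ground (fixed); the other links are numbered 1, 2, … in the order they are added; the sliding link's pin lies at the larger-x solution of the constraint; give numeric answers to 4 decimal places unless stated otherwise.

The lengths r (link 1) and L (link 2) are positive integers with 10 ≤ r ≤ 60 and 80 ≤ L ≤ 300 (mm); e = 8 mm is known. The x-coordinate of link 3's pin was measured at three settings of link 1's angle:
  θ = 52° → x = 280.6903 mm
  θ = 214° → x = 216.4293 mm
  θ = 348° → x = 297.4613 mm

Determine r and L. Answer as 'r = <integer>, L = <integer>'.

constraint per measurement: (x − r cos θ)² + (r sin θ − e)² = L²
subtracting the θ₁ and θ₂ equations cancels the r² and L² terms:
r = (x₁² − x₂²) / (2[(x₁cos θ₁ + e sin θ₁) − (x₂cos θ₂ + e sin θ₂)]) = 44.0000 → r = 44
L² = (x₁ − r cos θ₁)² + (r sin θ₁ − e)² = 65024.9870 → L = 255.0000 → L = 255
check at θ₃=348°: x = 297.4613 (printed 297.4613) ✓

r = 44, L = 255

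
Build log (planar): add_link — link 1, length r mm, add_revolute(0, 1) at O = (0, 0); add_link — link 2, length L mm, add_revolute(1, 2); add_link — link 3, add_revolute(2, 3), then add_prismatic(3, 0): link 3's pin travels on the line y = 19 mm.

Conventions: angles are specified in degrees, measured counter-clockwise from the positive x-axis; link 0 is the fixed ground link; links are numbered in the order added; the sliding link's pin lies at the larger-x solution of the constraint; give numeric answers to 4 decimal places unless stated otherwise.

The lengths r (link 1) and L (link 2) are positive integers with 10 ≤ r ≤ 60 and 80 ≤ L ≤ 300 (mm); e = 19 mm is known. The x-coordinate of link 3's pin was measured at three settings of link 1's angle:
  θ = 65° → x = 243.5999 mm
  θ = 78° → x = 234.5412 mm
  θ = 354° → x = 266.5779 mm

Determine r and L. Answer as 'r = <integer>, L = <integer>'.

constraint per measurement: (x − r cos θ)² + (r sin θ − e)² = L²
subtracting the θ₁ and θ₂ equations cancels the r² and L² terms:
r = (x₁² − x₂²) / (2[(x₁cos θ₁ + e sin θ₁) − (x₂cos θ₂ + e sin θ₂)]) = 41.0002 → r = 41
L² = (x₁ − r cos θ₁)² + (r sin θ₁ − e)² = 51529.0029 → L = 227.0000 → L = 227
check at θ₃=354°: x = 266.5779 (printed 266.5779) ✓

r = 41, L = 227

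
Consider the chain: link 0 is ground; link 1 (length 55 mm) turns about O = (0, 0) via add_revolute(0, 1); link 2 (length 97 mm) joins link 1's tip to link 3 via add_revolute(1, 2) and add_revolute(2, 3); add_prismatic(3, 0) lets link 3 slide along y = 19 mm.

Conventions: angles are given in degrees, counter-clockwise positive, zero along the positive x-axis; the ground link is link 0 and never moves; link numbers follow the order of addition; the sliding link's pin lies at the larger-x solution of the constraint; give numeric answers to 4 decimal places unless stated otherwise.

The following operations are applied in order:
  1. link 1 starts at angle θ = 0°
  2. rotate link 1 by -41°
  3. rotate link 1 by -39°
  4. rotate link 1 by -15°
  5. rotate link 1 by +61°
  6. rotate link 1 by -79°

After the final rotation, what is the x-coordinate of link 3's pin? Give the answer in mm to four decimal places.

geometry: r = 55 mm, L = 97 mm, e = 19 mm; θ starts at 0°
rotate link 1 by -41°: θ ← 0° -41° = -41°
rotate link 1 by -39°: θ ← -41° -39° = -80°
rotate link 1 by -15°: θ ← -80° -15° = -95°
rotate link 1 by +61°: θ ← -95° +61° = -34°
rotate link 1 by -79°: θ ← -34° -79° = -113°
crank pin P = (r cos θ, r sin θ) = (-21.490212, -50.627767)
h = r sin θ − e = -50.627767 − 19 = -69.627767
x = r cos θ + √(L² − h²) = -21.490212 + 67.534984 = 46.044772

46.0448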